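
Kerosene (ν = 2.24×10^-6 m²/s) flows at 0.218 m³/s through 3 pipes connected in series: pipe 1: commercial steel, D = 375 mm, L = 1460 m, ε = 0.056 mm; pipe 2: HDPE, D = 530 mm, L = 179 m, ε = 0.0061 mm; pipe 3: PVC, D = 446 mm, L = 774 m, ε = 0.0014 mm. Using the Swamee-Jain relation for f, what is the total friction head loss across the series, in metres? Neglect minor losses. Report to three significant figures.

Pipe 1: V = 1.974 m/s, Re = 3.30×10^5, ε/D = 1.49×10^-4, f = 0.01570, h_1 = f(L/D)V²/2g = 12.14 m
Pipe 2: V = 0.9881 m/s, Re = 2.34×10^5, ε/D = 1.15×10^-5, f = 0.01519, h_2 = f(L/D)V²/2g = 0.2552 m
Pipe 3: V = 1.395 m/s, Re = 2.78×10^5, ε/D = 3.14×10^-6, f = 0.01462, h_3 = f(L/D)V²/2g = 2.518 m
Series → Q common, losses add: H = Σh = 14.91 m

H ≈ 14.9 m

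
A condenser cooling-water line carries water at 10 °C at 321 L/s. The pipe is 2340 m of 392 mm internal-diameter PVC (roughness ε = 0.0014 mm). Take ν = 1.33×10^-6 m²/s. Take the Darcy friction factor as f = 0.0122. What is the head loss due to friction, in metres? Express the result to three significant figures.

V = 4Q/(πD²) = 4·0.321/(π·0.392²) = 2.660 m/s
h_f = f(L/D)V²/(2g) = 0.01220·(2340/0.392)·2.660²/(2·9.81) = 26.26 m

h_f ≈ 26.3 m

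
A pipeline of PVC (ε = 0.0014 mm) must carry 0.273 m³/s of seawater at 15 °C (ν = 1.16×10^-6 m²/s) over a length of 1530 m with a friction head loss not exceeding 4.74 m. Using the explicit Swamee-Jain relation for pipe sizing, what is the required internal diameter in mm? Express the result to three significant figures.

Swamee-Jain (Type III): D = 0.66·[ε^1.25·(LQ²/(gh_f))^4.75 + ν·Q^9.4·(L/(gh_f))^5.2]^0.04
LQ²/(gh_f) = 2.452; L/(gh_f) = 32.90
Term 1 = ε^1.25·(…)^4.75 = 3.41×10^-6; Term 2 = ν·Q^9.4·(…)^5.2 = 4.51×10^-4
D = 0.66·(3.41×10^-6 + 4.51×10^-4)^0.04 = 0.4851 m = 485 mm
Check: V = 1.48 m/s, Re = 6.18×10^5, f = 0.01266, h_f = 4.44 m ≈ 4.74 m ✓

D ≈ 485 mm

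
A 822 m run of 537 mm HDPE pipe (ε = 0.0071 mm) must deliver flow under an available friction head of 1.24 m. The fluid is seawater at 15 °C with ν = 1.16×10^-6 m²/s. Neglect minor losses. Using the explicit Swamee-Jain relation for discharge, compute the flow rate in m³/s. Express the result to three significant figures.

Q ≈ 0.247 m³/s

Swamee-Jain (Type II): Q = -0.965·√(gD⁵h_f/L)·ln[ε/(3.7D) + √(3.17ν²L/(gD³h_f))]
√(gD⁵h_f/L) = √(9.81·0.537⁵·1.24/822) = 0.02571
ε/(3.7D) = 3.57×10^-6; √(3.17ν²L/(gD³h_f)) = 4.31×10^-5
Q = -0.965·0.02571·ln(4.672×10^-5) = 0.2474 m³/s
Check: V = 1.09 m/s, Re = 5.06×10^5, f = 0.01328, h_f = 1.24 m ≈ 1.24 m ✓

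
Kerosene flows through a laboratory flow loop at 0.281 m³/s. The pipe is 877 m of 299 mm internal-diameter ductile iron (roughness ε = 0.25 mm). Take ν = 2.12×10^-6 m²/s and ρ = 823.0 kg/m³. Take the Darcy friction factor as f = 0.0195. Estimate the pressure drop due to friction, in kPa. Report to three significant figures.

V = 4Q/(πD²) = 4·0.281/(π·0.299²) = 4.002 m/s
h_f = f(L/D)V²/(2g) = 0.01950·(877/0.299)·4.002²/(2·9.81) = 46.69 m
Δp = ρg·h_f = 823.0·9.81·46.69 = 376.9 kPa

Δp ≈ 377 kPa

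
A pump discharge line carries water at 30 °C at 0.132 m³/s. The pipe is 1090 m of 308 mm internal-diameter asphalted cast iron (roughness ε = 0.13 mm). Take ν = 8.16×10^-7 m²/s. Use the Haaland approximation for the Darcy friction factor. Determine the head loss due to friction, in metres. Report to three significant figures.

V = 4Q/(πD²) = 4·0.132/(π·0.308²) = 1.772 m/s
Re = VD/ν = 1.772·0.308/8.16×10^-7 = 6.69×10^5 → turbulent
ε/D = 0.13/308 = 4.22×10^-4
Haaland: f = 0.01684
h_f = f(L/D)V²/(2g) = 0.01684·(1090/0.308)·1.772²/(2·9.81) = 9.534 m

h_f ≈ 9.53 m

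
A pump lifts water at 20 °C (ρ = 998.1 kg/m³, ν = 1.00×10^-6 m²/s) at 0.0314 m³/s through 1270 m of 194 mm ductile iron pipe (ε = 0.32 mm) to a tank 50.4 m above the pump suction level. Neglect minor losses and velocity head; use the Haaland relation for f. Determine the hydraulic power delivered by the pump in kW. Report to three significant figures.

V = 4Q/(πD²) = 1.062 m/s; Re = 2.06×10^5; ε/D = 0.00165; f = 0.02318
h_f = f(L/D)V²/2g = 8.726 m
Total head H = z + h_f = 50.4 + 8.726 = 59.13 m
P_hyd = ρgQH = 998.1·9.81·0.0314·59.13 = 18.18 kW

P_hyd ≈ 18.2 kW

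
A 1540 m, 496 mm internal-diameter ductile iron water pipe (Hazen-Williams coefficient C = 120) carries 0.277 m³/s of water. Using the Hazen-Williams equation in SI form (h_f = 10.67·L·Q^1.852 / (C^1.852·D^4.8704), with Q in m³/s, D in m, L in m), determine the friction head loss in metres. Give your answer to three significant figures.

h_f = 10.67·1540·0.277^1.852 / (120^1.852·0.496^4.8704) = 6.541 m

h_f ≈ 6.54 m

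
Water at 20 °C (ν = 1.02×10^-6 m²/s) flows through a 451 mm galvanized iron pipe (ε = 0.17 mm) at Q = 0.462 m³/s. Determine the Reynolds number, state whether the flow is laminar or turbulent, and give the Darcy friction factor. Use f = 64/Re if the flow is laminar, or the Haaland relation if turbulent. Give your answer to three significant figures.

V = 4Q/(πD²) = 2.892 m/s
Re = VD/ν = 2.892·0.451/1.02×10^-6 = 1.28×10^6
Re > 4000 → turbulent; ε/D = 3.77×10^-4
Haaland: f = 0.01615

Re ≈ 1.28×10^6; turbulent; f ≈ 0.0161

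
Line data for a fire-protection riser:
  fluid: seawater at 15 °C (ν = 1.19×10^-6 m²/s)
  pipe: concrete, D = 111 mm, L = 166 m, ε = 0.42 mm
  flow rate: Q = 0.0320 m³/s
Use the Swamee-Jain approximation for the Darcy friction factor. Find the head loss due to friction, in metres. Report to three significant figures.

h_f ≈ 23.7 m

V = 4Q/(πD²) = 4·0.0320/(π·0.111²) = 3.307 m/s
Re = VD/ν = 3.307·0.111/1.19×10^-6 = 3.08×10^5 → turbulent
ε/D = 0.42/111 = 0.00378
Swamee-Jain: f = 0.02847
h_f = f(L/D)V²/(2g) = 0.02847·(166/0.111)·3.307²/(2·9.81) = 23.73 m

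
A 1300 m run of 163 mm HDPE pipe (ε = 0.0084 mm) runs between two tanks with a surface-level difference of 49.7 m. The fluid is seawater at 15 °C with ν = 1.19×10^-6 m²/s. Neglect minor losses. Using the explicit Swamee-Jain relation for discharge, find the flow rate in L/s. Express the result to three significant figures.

Swamee-Jain (Type II): Q = -0.965·√(gD⁵h_f/L)·ln[ε/(3.7D) + √(3.17ν²L/(gD³h_f))]
√(gD⁵h_f/L) = √(9.81·0.163⁵·49.7/1300) = 0.006569
ε/(3.7D) = 1.39×10^-5; √(3.17ν²L/(gD³h_f)) = 5.26×10^-5
Q = -0.965·0.006569·ln(6.650×10^-5) = 0.06097 m³/s
Check: V = 2.92 m/s, Re = 4.00×10^5, f = 0.01431, h_f = 49.7 m ≈ 49.7 m ✓

Q ≈ 61.0 L/s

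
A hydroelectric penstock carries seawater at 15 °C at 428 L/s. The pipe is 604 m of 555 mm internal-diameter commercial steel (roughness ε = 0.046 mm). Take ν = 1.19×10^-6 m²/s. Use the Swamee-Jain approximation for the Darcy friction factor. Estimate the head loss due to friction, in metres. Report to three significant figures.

V = 4Q/(πD²) = 4·0.428/(π·0.555²) = 1.769 m/s
Re = VD/ν = 1.769·0.555/1.19×10^-6 = 8.25×10^5 → turbulent
ε/D = 0.046/555 = 8.29×10^-5
Swamee-Jain: f = 0.01349
h_f = f(L/D)V²/(2g) = 0.01349·(604/0.555)·1.769²/(2·9.81) = 2.342 m

h_f ≈ 2.34 m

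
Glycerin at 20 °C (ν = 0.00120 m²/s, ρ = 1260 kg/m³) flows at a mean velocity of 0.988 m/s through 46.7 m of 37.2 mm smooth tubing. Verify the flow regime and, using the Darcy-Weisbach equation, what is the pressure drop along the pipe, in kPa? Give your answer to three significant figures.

Re = VD/ν = 0.988·0.03720/0.00120 = 30.6 → laminar (Re < 2300)
f = 64/Re = 2.090
h_f = f(L/D)V²/(2g) = 2.090·(46.7/0.03720)·0.988²/(2·9.81) = 130.5 m
Δp = ρg·h_f = 1260·9.81·130.5 = 1613 kPa

Δp ≈ 1610 kPa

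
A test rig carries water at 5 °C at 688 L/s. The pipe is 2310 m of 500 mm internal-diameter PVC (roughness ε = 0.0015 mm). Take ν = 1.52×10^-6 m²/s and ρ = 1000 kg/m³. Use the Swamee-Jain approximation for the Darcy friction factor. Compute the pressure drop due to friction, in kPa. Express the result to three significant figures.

Δp ≈ 324 kPa

V = 4Q/(πD²) = 4·0.688/(π·0.500²) = 3.504 m/s
Re = VD/ν = 3.504·0.500/1.52×10^-6 = 1.15×10^6 → turbulent
ε/D = 0.0015/500 = 3.00×10^-6
Swamee-Jain: f = 0.01142
h_f = f(L/D)V²/(2g) = 0.01142·(2310/0.500)·3.504²/(2·9.81) = 33.01 m
Δp = ρg·h_f = 1000·9.81·33.01 = 323.8 kPa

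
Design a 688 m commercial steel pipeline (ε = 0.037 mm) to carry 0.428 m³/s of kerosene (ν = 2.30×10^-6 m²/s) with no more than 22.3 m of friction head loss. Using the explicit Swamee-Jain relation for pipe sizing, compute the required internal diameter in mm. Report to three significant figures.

Swamee-Jain (Type III): D = 0.66·[ε^1.25·(LQ²/(gh_f))^4.75 + ν·Q^9.4·(L/(gh_f))^5.2]^0.04
LQ²/(gh_f) = 0.5761; L/(gh_f) = 3.145
Term 1 = ε^1.25·(…)^4.75 = 2.10×10^-7; Term 2 = ν·Q^9.4·(…)^5.2 = 3.05×10^-7
D = 0.66·(2.10×10^-7 + 3.05×10^-7)^0.04 = 0.3699 m = 370 mm
Check: V = 3.98 m/s, Re = 6.41×10^5, f = 0.01408, h_f = 21.2 m ≈ 22.3 m ✓

D ≈ 370 mm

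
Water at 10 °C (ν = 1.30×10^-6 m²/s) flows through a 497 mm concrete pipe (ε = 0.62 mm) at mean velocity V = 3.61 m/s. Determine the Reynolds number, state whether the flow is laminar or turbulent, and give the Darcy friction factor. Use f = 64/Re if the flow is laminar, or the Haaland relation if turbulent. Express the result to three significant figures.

Re ≈ 1.38×10^6; turbulent; f ≈ 0.0209

Re = VD/ν = 3.610·0.497/1.30×10^-6 = 1.38×10^6
Re > 4000 → turbulent; ε/D = 0.00125
Haaland: f = 0.02094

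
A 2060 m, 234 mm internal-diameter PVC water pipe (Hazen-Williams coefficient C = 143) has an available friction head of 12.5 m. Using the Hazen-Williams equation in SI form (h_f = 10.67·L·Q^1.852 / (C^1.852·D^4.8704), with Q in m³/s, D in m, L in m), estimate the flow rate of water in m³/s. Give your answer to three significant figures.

Rearranging: Q = [h_f·C^1.852·D^4.8704 / (10.67·L)]^(1/1.852)
Q = [12.5·143^1.852·0.234^4.8704 / (10.67·2060)]^0.540 = 0.05550 m³/s

Q ≈ 0.0555 m³/s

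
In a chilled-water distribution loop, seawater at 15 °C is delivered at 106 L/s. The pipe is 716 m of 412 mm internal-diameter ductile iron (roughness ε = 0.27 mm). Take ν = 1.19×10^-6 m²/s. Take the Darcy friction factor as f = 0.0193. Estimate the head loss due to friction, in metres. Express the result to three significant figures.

V = 4Q/(πD²) = 4·0.106/(π·0.412²) = 0.7951 m/s
h_f = f(L/D)V²/(2g) = 0.01930·(716/0.412)·0.7951²/(2·9.81) = 1.081 m

h_f ≈ 1.08 m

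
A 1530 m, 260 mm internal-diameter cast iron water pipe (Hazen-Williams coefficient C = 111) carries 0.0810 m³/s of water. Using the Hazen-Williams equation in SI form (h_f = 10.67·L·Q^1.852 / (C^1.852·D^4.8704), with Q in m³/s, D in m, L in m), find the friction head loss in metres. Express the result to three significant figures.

h_f ≈ 17.9 m

h_f = 10.67·1530·0.0810^1.852 / (111^1.852·0.260^4.8704) = 17.90 m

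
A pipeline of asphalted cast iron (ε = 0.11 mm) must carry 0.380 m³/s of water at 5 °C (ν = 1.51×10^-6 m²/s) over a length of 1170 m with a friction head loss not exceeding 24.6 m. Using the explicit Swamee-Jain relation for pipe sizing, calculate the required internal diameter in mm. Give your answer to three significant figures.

Swamee-Jain (Type III): D = 0.66·[ε^1.25·(LQ²/(gh_f))^4.75 + ν·Q^9.4·(L/(gh_f))^5.2]^0.04
LQ²/(gh_f) = 0.7001; L/(gh_f) = 4.848
Term 1 = ε^1.25·(…)^4.75 = 2.07×10^-6; Term 2 = ν·Q^9.4·(…)^5.2 = 6.22×10^-7
D = 0.66·(2.07×10^-6 + 6.22×10^-7)^0.04 = 0.3951 m = 395 mm
Check: V = 3.10 m/s, Re = 8.11×10^5, f = 0.01572, h_f = 22.8 m ≈ 24.6 m ✓

D ≈ 395 mm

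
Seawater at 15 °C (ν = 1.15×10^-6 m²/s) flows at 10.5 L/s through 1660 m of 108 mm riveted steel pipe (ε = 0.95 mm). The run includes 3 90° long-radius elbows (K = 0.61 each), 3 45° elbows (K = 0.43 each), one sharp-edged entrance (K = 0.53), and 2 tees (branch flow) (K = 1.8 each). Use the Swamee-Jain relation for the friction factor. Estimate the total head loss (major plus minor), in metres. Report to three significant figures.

H_L ≈ 38.7 m

V = 4Q/(πD²) = 1.146 m/s; V²/2g = 0.06696 m
Re = 1.08×10^5, ε/D = 0.00880 → f = 0.03716 (Swamee-Jain)
Major: h_f = f(L/D)·V²/2g = 0.03716·15370·0.06696 = 38.24 m
Minor: ΣK = 7.25; h_m = ΣK·V²/2g = 0.4854 m
Total H_L = 38.24 + 0.4854 = 38.73 m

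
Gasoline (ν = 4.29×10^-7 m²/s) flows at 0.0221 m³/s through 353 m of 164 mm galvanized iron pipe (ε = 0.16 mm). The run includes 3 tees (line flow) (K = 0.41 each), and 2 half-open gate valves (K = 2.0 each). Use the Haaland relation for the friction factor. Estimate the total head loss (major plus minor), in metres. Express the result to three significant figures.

V = 4Q/(πD²) = 1.046 m/s; V²/2g = 0.05579 m
Re = 4.00×10^5, ε/D = 9.76×10^-4 → f = 0.02022 (Haaland)
Major: h_f = f(L/D)·V²/2g = 0.02022·2152·0.05579 = 2.427 m
Minor: ΣK = 5.23; h_m = ΣK·V²/2g = 0.2918 m
Total H_L = 2.427 + 0.2918 = 2.719 m

H_L ≈ 2.72 m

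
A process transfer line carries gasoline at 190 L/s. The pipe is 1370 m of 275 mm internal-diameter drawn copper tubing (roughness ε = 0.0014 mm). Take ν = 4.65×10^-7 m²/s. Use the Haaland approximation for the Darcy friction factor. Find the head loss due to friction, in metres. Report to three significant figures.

V = 4Q/(πD²) = 4·0.190/(π·0.275²) = 3.199 m/s
Re = VD/ν = 3.199·0.275/4.65×10^-7 = 1.89×10^6 → turbulent
ε/D = 0.0014/275 = 5.09×10^-6
Haaland: f = 0.01058
h_f = f(L/D)V²/(2g) = 0.01058·(1370/0.275)·3.199²/(2·9.81) = 27.48 m

h_f ≈ 27.5 m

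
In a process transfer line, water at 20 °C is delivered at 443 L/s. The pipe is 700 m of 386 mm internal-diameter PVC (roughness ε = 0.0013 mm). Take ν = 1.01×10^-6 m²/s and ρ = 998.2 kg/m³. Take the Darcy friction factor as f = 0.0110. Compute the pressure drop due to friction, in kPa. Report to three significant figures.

Δp ≈ 143 kPa

V = 4Q/(πD²) = 4·0.443/(π·0.386²) = 3.786 m/s
h_f = f(L/D)V²/(2g) = 0.01100·(700/0.386)·3.786²/(2·9.81) = 14.57 m
Δp = ρg·h_f = 998.2·9.81·14.57 = 142.7 kPa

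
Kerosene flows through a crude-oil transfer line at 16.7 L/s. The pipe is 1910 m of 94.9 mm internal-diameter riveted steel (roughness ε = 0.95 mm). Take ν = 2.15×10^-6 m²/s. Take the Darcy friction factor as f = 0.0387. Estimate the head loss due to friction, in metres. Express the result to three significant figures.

h_f ≈ 221 m

V = 4Q/(πD²) = 4·0.0167/(π·0.0949²) = 2.361 m/s
h_f = f(L/D)V²/(2g) = 0.03870·(1910/0.0949)·2.361²/(2·9.81) = 221.3 m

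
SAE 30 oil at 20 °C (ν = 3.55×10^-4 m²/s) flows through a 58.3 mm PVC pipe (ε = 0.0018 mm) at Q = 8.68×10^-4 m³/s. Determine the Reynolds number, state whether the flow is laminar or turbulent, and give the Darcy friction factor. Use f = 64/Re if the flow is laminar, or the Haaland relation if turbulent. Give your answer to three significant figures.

V = 4Q/(πD²) = 0.3252 m/s
Re = VD/ν = 0.3252·0.0583/3.55×10^-4 = 53.4
Re < 2300 → laminar → f = 64/Re = 1.199

Re ≈ 53.4; laminar; f = 64/Re ≈ 1.20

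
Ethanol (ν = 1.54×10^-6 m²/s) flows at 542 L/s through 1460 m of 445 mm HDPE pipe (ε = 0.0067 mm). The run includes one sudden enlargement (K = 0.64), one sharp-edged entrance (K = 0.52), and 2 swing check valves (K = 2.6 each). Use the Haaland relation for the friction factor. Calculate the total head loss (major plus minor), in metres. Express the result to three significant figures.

V = 4Q/(πD²) = 3.485 m/s; V²/2g = 0.6190 m
Re = 1.01×10^6, ε/D = 1.51×10^-5 → f = 0.01185 (Haaland)
Major: h_f = f(L/D)·V²/2g = 0.01185·3281·0.6190 = 24.07 m
Minor: ΣK = 6.36; h_m = ΣK·V²/2g = 3.937 m
Total H_L = 24.07 + 3.937 = 28.01 m

H_L ≈ 28.0 m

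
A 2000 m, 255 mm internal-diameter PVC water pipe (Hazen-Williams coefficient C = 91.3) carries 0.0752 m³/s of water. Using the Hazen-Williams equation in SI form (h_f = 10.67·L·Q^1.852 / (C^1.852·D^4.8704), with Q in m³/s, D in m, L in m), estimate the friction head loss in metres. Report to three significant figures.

h_f ≈ 32.2 m

h_f = 10.67·2000·0.0752^1.852 / (91.3^1.852·0.255^4.8704) = 32.18 m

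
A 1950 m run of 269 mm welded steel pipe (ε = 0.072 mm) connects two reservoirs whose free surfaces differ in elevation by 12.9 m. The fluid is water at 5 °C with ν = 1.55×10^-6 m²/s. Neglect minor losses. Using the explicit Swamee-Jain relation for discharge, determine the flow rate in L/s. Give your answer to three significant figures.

Swamee-Jain (Type II): Q = -0.965·√(gD⁵h_f/L)·ln[ε/(3.7D) + √(3.17ν²L/(gD³h_f))]
√(gD⁵h_f/L) = √(9.81·0.269⁵·12.9/1950) = 0.009561
ε/(3.7D) = 7.23×10^-5; √(3.17ν²L/(gD³h_f)) = 7.76×10^-5
Q = -0.965·0.009561·ln(1.500×10^-4) = 0.08124 m³/s
Check: V = 1.43 m/s, Re = 2.48×10^5, f = 0.01716, h_f = 13.0 m ≈ 12.9 m ✓

Q ≈ 81.2 L/s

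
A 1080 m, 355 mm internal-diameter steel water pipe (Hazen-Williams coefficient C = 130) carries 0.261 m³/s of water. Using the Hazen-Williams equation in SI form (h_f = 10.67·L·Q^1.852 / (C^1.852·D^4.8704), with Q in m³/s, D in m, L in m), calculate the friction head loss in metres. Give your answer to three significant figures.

h_f = 10.67·1080·0.261^1.852 / (130^1.852·0.355^4.8704) = 18.06 m

h_f ≈ 18.1 m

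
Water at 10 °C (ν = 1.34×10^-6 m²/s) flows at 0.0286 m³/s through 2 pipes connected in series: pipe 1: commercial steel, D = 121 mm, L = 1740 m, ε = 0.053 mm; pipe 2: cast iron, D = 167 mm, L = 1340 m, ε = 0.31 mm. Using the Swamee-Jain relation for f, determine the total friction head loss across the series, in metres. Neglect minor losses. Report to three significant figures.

H ≈ 100 m

Pipe 1: V = 2.487 m/s, Re = 2.25×10^5, ε/D = 4.38×10^-4, f = 0.01840, h_1 = f(L/D)V²/2g = 83.42 m
Pipe 2: V = 1.306 m/s, Re = 1.63×10^5, ε/D = 0.00186, f = 0.02429, h_2 = f(L/D)V²/2g = 16.93 m
Series → Q common, losses add: H = Σh = 100.4 m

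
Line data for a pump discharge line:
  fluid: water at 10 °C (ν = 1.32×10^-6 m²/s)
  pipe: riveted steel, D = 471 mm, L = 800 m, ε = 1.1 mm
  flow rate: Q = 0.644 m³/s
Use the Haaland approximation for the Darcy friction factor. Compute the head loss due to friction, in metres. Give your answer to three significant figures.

h_f ≈ 29.1 m

V = 4Q/(πD²) = 4·0.644/(π·0.471²) = 3.696 m/s
Re = VD/ν = 3.696·0.471/1.32×10^-6 = 1.32×10^6 → turbulent
ε/D = 1.1/471 = 0.00234
Haaland: f = 0.02458
h_f = f(L/D)V²/(2g) = 0.02458·(800/0.471)·3.696²/(2·9.81) = 29.07 m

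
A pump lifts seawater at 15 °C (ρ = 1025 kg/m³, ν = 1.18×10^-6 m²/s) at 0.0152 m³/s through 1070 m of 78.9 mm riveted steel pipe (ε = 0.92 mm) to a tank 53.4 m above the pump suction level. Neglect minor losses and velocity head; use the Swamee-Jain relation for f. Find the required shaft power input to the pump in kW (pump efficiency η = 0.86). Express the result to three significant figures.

P_shaft ≈ 57.4 kW

V = 4Q/(πD²) = 3.109 m/s; Re = 2.08×10^5; ε/D = 0.0117; f = 0.04036
h_f = f(L/D)V²/2g = 269.6 m
Total head H = z + h_f = 53.4 + 269.6 = 323.0 m
P_hyd = ρgQH = 1025·9.81·0.0152·323.0 = 49.37 kW
P_shaft = P_hyd/η = 49.37/0.86 = 57.41 kW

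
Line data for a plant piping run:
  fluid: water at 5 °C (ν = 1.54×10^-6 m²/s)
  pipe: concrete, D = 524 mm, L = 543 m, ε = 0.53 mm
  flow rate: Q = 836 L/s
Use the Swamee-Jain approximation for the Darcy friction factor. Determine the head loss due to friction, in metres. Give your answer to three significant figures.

h_f ≈ 15.9 m

V = 4Q/(πD²) = 4·0.836/(π·0.524²) = 3.877 m/s
Re = VD/ν = 3.877·0.524/1.54×10^-6 = 1.32×10^6 → turbulent
ε/D = 0.53/524 = 0.00101
Swamee-Jain: f = 0.02000
h_f = f(L/D)V²/(2g) = 0.02000·(543/0.524)·3.877²/(2·9.81) = 15.87 m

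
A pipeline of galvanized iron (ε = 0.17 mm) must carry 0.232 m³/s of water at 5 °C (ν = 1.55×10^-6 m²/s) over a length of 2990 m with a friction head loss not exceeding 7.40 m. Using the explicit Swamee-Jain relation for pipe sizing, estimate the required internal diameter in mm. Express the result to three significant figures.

D ≈ 505 mm

Swamee-Jain (Type III): D = 0.66·[ε^1.25·(LQ²/(gh_f))^4.75 + ν·Q^9.4·(L/(gh_f))^5.2]^0.04
LQ²/(gh_f) = 2.217; L/(gh_f) = 41.19
Term 1 = ε^1.25·(…)^4.75 = 8.52×10^-4; Term 2 = ν·Q^9.4·(…)^5.2 = 4.19×10^-4
D = 0.66·(8.52×10^-4 + 4.19×10^-4)^0.04 = 0.5055 m = 505 mm
Check: V = 1.16 m/s, Re = 3.77×10^5, f = 0.01699, h_f = 6.85 m ≈ 7.40 m ✓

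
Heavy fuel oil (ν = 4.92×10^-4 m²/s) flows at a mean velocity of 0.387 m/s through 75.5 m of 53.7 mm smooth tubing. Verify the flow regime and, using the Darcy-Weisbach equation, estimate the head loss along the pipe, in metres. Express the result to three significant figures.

h_f ≈ 16.3 m

Re = VD/ν = 0.387·0.05370/4.92×10^-4 = 42.2 → laminar (Re < 2300)
f = 64/Re = 1.515
h_f = f(L/D)V²/(2g) = 1.515·(75.5/0.05370)·0.387²/(2·9.81) = 16.26 m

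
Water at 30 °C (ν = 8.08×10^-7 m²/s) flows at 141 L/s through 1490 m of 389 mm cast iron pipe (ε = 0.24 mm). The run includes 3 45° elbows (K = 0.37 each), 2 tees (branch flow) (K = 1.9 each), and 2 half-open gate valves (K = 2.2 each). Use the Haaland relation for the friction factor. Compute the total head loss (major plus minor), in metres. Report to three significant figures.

H_L ≈ 5.67 m

V = 4Q/(πD²) = 1.186 m/s; V²/2g = 0.07174 m
Re = 5.71×10^5, ε/D = 6.17×10^-4 → f = 0.01820 (Haaland)
Major: h_f = f(L/D)·V²/2g = 0.01820·3830·0.07174 = 5.000 m
Minor: ΣK = 9.31; h_m = ΣK·V²/2g = 0.6679 m
Total H_L = 5.000 + 0.6679 = 5.668 m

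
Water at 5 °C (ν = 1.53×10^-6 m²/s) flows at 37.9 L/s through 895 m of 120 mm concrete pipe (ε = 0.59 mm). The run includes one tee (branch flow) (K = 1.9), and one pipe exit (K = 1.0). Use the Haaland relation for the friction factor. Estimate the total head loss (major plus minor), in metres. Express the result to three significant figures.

V = 4Q/(πD²) = 3.351 m/s; V²/2g = 0.5724 m
Re = 2.63×10^5, ε/D = 0.00492 → f = 0.03061 (Haaland)
Major: h_f = f(L/D)·V²/2g = 0.03061·7458·0.5724 = 130.7 m
Minor: ΣK = 2.90; h_m = ΣK·V²/2g = 1.660 m
Total H_L = 130.7 + 1.660 = 132.3 m

H_L ≈ 132 m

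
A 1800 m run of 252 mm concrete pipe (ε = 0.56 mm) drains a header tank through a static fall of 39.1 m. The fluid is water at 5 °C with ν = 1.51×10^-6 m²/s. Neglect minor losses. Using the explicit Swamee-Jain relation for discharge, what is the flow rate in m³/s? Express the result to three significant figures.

Q ≈ 0.104 m³/s

Swamee-Jain (Type II): Q = -0.965·√(gD⁵h_f/L)·ln[ε/(3.7D) + √(3.17ν²L/(gD³h_f))]
√(gD⁵h_f/L) = √(9.81·0.252⁵·39.1/1800) = 0.01472
ε/(3.7D) = 6.01×10^-4; √(3.17ν²L/(gD³h_f)) = 4.60×10^-5
Q = -0.965·0.01472·ln(6.466×10^-4) = 0.1043 m³/s
Check: V = 2.09 m/s, Re = 3.49×10^5, f = 0.02471, h_f = 39.3 m ≈ 39.1 m ✓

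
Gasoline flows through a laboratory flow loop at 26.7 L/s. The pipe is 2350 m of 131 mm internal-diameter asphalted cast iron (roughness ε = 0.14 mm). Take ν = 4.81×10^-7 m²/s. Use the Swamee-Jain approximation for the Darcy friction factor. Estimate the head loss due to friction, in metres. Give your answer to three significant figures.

V = 4Q/(πD²) = 4·0.0267/(π·0.131²) = 1.981 m/s
Re = VD/ν = 1.981·0.131/4.81×10^-7 = 5.40×10^5 → turbulent
ε/D = 0.14/131 = 0.00107
Swamee-Jain: f = 0.02060
h_f = f(L/D)V²/(2g) = 0.02060·(2350/0.131)·1.981²/(2·9.81) = 73.93 m

h_f ≈ 73.9 m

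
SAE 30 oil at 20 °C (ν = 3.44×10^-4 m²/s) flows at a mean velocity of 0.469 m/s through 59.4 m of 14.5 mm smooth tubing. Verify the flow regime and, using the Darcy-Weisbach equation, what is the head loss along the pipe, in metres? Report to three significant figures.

Re = VD/ν = 0.469·0.01450/3.44×10^-4 = 19.8 → laminar (Re < 2300)
f = 64/Re = 3.237
h_f = f(L/D)V²/(2g) = 3.237·(59.4/0.01450)·0.469²/(2·9.81) = 148.7 m

h_f ≈ 149 m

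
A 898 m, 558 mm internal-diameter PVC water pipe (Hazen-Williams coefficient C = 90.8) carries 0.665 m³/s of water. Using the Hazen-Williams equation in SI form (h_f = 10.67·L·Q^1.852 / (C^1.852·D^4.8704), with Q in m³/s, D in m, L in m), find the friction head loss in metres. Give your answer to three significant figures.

h_f ≈ 18.2 m

h_f = 10.67·898·0.665^1.852 / (90.8^1.852·0.558^4.8704) = 18.24 m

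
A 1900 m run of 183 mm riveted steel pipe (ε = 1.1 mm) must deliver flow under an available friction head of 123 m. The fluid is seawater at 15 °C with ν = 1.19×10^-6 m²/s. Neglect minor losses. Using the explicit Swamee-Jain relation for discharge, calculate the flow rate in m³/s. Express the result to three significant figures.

Swamee-Jain (Type II): Q = -0.965·√(gD⁵h_f/L)·ln[ε/(3.7D) + √(3.17ν²L/(gD³h_f))]
√(gD⁵h_f/L) = √(9.81·0.183⁵·123/1900) = 0.01142
ε/(3.7D) = 0.00162; √(3.17ν²L/(gD³h_f)) = 3.40×10^-5
Q = -0.965·0.01142·ln(0.001659) = 0.07053 m³/s
Check: V = 2.68 m/s, Re = 4.12×10^5, f = 0.03244, h_f = 123 m ≈ 123 m ✓

Q ≈ 0.0705 m³/s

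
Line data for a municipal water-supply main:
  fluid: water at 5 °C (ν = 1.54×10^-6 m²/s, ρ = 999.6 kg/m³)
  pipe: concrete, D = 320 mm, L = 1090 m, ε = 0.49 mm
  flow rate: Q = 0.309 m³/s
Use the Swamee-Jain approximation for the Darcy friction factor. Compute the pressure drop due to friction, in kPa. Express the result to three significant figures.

V = 4Q/(πD²) = 4·0.309/(π·0.320²) = 3.842 m/s
Re = VD/ν = 3.842·0.320/1.54×10^-6 = 7.98×10^5 → turbulent
ε/D = 0.49/320 = 0.00153
Swamee-Jain: f = 0.02221
h_f = f(L/D)V²/(2g) = 0.02221·(1090/0.320)·3.842²/(2·9.81) = 56.93 m
Δp = ρg·h_f = 999.6·9.81·56.93 = 558.3 kPa

Δp ≈ 558 kPa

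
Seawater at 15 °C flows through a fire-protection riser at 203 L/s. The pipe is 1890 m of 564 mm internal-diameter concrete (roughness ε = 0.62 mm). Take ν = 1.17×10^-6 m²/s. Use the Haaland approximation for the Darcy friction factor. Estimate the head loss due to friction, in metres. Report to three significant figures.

h_f ≈ 2.34 m

V = 4Q/(πD²) = 4·0.203/(π·0.564²) = 0.8125 m/s
Re = VD/ν = 0.8125·0.564/1.17×10^-6 = 3.92×10^5 → turbulent
ε/D = 0.62/564 = 0.00110
Haaland: f = 0.02075
h_f = f(L/D)V²/(2g) = 0.02075·(1890/0.564)·0.8125²/(2·9.81) = 2.340 m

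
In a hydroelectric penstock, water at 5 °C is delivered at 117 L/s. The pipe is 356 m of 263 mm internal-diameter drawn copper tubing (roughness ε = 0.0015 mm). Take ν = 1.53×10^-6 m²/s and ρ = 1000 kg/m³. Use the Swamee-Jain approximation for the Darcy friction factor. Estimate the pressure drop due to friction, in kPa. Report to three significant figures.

V = 4Q/(πD²) = 4·0.117/(π·0.263²) = 2.154 m/s
Re = VD/ν = 2.154·0.263/1.53×10^-6 = 3.70×10^5 → turbulent
ε/D = 0.0015/263 = 5.70×10^-6
Swamee-Jain: f = 0.01390
h_f = f(L/D)V²/(2g) = 0.01390·(356/0.263)·2.154²/(2·9.81) = 4.448 m
Δp = ρg·h_f = 1000·9.81·4.448 = 43.64 kPa

Δp ≈ 43.6 kPa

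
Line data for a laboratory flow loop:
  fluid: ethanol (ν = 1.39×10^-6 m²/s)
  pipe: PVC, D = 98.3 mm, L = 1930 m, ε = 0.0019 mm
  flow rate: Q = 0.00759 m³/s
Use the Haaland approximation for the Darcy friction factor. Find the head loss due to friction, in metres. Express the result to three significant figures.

V = 4Q/(πD²) = 4·0.00759/(π·0.0983²) = 1.000 m/s
Re = VD/ν = 1.000·0.0983/1.39×10^-6 = 7.07×10^4 → turbulent
ε/D = 0.0019/98.3 = 1.93×10^-5
Haaland: f = 0.01925
h_f = f(L/D)V²/(2g) = 0.01925·(1930/0.0983)·1.000²/(2·9.81) = 19.26 m

h_f ≈ 19.3 m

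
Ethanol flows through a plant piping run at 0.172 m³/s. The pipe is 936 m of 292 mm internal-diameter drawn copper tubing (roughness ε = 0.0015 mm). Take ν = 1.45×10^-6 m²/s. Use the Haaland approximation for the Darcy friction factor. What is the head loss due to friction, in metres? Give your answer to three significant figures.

V = 4Q/(πD²) = 4·0.172/(π·0.292²) = 2.568 m/s
Re = VD/ν = 2.568·0.292/1.45×10^-6 = 5.17×10^5 → turbulent
ε/D = 0.0015/292 = 5.14×10^-6
Haaland: f = 0.01304
h_f = f(L/D)V²/(2g) = 0.01304·(936/0.292)·2.568²/(2·9.81) = 14.06 m

h_f ≈ 14.1 m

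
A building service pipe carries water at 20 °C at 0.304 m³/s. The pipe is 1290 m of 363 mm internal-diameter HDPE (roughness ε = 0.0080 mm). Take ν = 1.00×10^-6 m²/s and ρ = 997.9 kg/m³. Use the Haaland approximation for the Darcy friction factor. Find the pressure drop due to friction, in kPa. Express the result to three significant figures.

Δp ≈ 182 kPa

V = 4Q/(πD²) = 4·0.304/(π·0.363²) = 2.937 m/s
Re = VD/ν = 2.937·0.363/1.00×10^-6 = 1.07×10^6 → turbulent
ε/D = 0.0080/363 = 2.20×10^-5
Haaland: f = 0.01189
h_f = f(L/D)V²/(2g) = 0.01189·(1290/0.363)·2.937²/(2·9.81) = 18.59 m
Δp = ρg·h_f = 997.9·9.81·18.59 = 182.0 kPa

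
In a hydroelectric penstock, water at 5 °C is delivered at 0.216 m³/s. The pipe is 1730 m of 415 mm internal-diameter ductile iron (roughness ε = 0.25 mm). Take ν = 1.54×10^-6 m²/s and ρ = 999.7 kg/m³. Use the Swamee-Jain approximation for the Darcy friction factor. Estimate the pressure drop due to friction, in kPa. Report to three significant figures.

Δp ≈ 98.4 kPa

V = 4Q/(πD²) = 4·0.216/(π·0.415²) = 1.597 m/s
Re = VD/ν = 1.597·0.415/1.54×10^-6 = 4.30×10^5 → turbulent
ε/D = 0.25/415 = 6.02×10^-4
Swamee-Jain: f = 0.01852
h_f = f(L/D)V²/(2g) = 0.01852·(1730/0.415)·1.597²/(2·9.81) = 10.03 m
Δp = ρg·h_f = 999.7·9.81·10.03 = 98.39 kPa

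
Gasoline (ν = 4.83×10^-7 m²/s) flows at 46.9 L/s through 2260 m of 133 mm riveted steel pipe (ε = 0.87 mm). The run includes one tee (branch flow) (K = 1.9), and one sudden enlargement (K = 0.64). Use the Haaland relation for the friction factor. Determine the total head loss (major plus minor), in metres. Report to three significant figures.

V = 4Q/(πD²) = 3.376 m/s; V²/2g = 0.5808 m
Re = 9.30×10^5, ε/D = 0.00654 → f = 0.03314 (Haaland)
Major: h_f = f(L/D)·V²/2g = 0.03314·16992·0.5808 = 327.1 m
Minor: ΣK = 2.54; h_m = ΣK·V²/2g = 1.475 m
Total H_L = 327.1 + 1.475 = 328.6 m

H_L ≈ 329 m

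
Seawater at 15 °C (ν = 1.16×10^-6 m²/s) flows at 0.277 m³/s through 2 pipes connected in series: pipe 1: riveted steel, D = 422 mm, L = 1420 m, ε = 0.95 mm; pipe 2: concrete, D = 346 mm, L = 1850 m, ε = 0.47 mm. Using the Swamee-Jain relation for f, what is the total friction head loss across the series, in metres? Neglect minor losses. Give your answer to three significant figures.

Pipe 1: V = 1.980 m/s, Re = 7.20×10^5, ε/D = 0.00225, f = 0.02450, h_1 = f(L/D)V²/2g = 16.48 m
Pipe 2: V = 2.946 m/s, Re = 8.79×10^5, ε/D = 0.00136, f = 0.02155, h_2 = f(L/D)V²/2g = 50.98 m
Series → Q common, losses add: H = Σh = 67.46 m

H ≈ 67.5 m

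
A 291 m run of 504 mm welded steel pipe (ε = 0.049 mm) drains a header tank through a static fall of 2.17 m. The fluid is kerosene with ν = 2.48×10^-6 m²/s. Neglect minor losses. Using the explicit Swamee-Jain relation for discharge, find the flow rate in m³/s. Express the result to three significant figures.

Swamee-Jain (Type II): Q = -0.965·√(gD⁵h_f/L)·ln[ε/(3.7D) + √(3.17ν²L/(gD³h_f))]
√(gD⁵h_f/L) = √(9.81·0.504⁵·2.17/291) = 0.04877
ε/(3.7D) = 2.63×10^-5; √(3.17ν²L/(gD³h_f)) = 4.56×10^-5
Q = -0.965·0.04877·ln(7.190×10^-5) = 0.4490 m³/s
Check: V = 2.25 m/s, Re = 4.57×10^5, f = 0.01459, h_f = 2.17 m ≈ 2.17 m ✓

Q ≈ 0.449 m³/s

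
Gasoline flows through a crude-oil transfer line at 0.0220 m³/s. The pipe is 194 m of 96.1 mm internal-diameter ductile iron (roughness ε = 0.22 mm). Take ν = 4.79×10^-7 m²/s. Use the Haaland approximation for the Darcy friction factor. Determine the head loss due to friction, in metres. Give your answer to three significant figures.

h_f ≈ 23.3 m

V = 4Q/(πD²) = 4·0.0220/(π·0.0961²) = 3.033 m/s
Re = VD/ν = 3.033·0.0961/4.79×10^-7 = 6.09×10^5 → turbulent
ε/D = 0.22/96.1 = 0.00229
Haaland: f = 0.02458
h_f = f(L/D)V²/(2g) = 0.02458·(194/0.0961)·3.033²/(2·9.81) = 23.26 m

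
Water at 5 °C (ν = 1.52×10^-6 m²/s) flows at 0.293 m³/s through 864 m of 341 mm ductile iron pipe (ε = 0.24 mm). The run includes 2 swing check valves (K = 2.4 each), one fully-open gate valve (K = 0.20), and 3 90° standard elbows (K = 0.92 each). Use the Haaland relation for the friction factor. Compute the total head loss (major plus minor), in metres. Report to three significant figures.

H_L ≈ 28.8 m

V = 4Q/(πD²) = 3.208 m/s; V²/2g = 0.5246 m
Re = 7.20×10^5, ε/D = 7.04×10^-4 → f = 0.01857 (Haaland)
Major: h_f = f(L/D)·V²/2g = 0.01857·2534·0.5246 = 24.68 m
Minor: ΣK = 7.76; h_m = ΣK·V²/2g = 4.071 m
Total H_L = 24.68 + 4.071 = 28.75 m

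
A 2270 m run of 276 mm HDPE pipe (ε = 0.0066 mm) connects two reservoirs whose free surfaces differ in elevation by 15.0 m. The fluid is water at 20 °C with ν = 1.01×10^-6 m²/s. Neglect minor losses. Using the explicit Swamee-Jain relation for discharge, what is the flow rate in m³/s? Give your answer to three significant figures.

Swamee-Jain (Type II): Q = -0.965·√(gD⁵h_f/L)·ln[ε/(3.7D) + √(3.17ν²L/(gD³h_f))]
√(gD⁵h_f/L) = √(9.81·0.276⁵·15.0/2270) = 0.01019
ε/(3.7D) = 6.46×10^-6; √(3.17ν²L/(gD³h_f)) = 4.87×10^-5
Q = -0.965·0.01019·ln(5.517×10^-5) = 0.09641 m³/s
Check: V = 1.61 m/s, Re = 4.40×10^5, f = 0.01374, h_f = 15.0 m ≈ 15.0 m ✓

Q ≈ 0.0964 m³/s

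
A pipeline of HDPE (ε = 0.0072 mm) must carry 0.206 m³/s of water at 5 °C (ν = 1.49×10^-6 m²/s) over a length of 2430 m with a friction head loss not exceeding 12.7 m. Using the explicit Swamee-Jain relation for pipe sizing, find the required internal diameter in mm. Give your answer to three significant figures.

D ≈ 396 mm

Swamee-Jain (Type III): D = 0.66·[ε^1.25·(LQ²/(gh_f))^4.75 + ν·Q^9.4·(L/(gh_f))^5.2]^0.04
LQ²/(gh_f) = 0.8277; L/(gh_f) = 19.50
Term 1 = ε^1.25·(…)^4.75 = 1.52×10^-7; Term 2 = ν·Q^9.4·(…)^5.2 = 2.71×10^-6
D = 0.66·(1.52×10^-7 + 2.71×10^-6)^0.04 = 0.3961 m = 396 mm
Check: V = 1.67 m/s, Re = 4.44×10^5, f = 0.01364, h_f = 11.9 m ≈ 12.7 m ✓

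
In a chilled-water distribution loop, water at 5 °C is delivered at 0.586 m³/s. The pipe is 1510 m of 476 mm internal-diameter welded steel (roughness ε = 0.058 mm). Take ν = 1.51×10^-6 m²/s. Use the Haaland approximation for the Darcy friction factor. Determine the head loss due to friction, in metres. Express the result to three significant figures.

V = 4Q/(πD²) = 4·0.586/(π·0.476²) = 3.293 m/s
Re = VD/ν = 3.293·0.476/1.51×10^-6 = 1.04×10^6 → turbulent
ε/D = 0.058/476 = 1.22×10^-4
Haaland: f = 0.01360
h_f = f(L/D)V²/(2g) = 0.01360·(1510/0.476)·3.293²/(2·9.81) = 23.85 m

h_f ≈ 23.8 m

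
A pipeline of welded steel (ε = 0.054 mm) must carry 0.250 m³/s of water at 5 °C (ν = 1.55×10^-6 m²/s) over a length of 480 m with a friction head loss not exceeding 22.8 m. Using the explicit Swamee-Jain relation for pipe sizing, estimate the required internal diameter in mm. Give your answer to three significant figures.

Swamee-Jain (Type III): D = 0.66·[ε^1.25·(LQ²/(gh_f))^4.75 + ν·Q^9.4·(L/(gh_f))^5.2]^0.04
LQ²/(gh_f) = 0.1341; L/(gh_f) = 2.146
Term 1 = ε^1.25·(…)^4.75 = 3.32×10^-10; Term 2 = ν·Q^9.4·(…)^5.2 = 1.80×10^-10
D = 0.66·(3.32×10^-10 + 1.80×10^-10)^0.04 = 0.2805 m = 280 mm
Check: V = 4.05 m/s, Re = 7.32×10^5, f = 0.01498, h_f = 21.4 m ≈ 22.8 m ✓

D ≈ 280 mm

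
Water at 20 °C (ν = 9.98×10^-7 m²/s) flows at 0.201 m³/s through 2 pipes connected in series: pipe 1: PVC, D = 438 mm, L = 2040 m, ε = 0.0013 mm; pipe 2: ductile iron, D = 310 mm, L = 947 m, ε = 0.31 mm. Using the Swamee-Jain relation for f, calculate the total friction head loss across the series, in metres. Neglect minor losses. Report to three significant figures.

Pipe 1: V = 1.334 m/s, Re = 5.85×10^5, ε/D = 2.97×10^-6, f = 0.01278, h_1 = f(L/D)V²/2g = 5.400 m
Pipe 2: V = 2.663 m/s, Re = 8.27×10^5, ε/D = 0.00100, f = 0.02010, h_2 = f(L/D)V²/2g = 22.20 m
Series → Q common, losses add: H = Σh = 27.59 m

H ≈ 27.6 m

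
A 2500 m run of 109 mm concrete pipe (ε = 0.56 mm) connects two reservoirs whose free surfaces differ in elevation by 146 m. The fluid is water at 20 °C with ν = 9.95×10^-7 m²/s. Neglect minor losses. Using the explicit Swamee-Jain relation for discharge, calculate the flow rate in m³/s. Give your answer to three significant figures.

Q ≈ 0.0187 m³/s

Swamee-Jain (Type II): Q = -0.965·√(gD⁵h_f/L)·ln[ε/(3.7D) + √(3.17ν²L/(gD³h_f))]
√(gD⁵h_f/L) = √(9.81·0.109⁵·146/2500) = 0.002969
ε/(3.7D) = 0.00139; √(3.17ν²L/(gD³h_f)) = 6.50×10^-5
Q = -0.965·0.002969·ln(0.001454) = 0.01872 m³/s
Check: V = 2.01 m/s, Re = 2.20×10^5, f = 0.03121, h_f = 147 m ≈ 146 m ✓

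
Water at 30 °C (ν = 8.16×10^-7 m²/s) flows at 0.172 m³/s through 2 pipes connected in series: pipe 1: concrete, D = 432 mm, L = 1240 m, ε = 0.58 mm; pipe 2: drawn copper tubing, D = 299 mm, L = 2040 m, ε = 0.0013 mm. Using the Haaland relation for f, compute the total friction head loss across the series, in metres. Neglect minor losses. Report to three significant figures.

Pipe 1: V = 1.173 m/s, Re = 6.21×10^5, ε/D = 0.00134, f = 0.02151, h_1 = f(L/D)V²/2g = 4.333 m
Pipe 2: V = 2.450 m/s, Re = 8.98×10^5, ε/D = 4.35×10^-6, f = 0.01187, h_2 = f(L/D)V²/2g = 24.76 m
Series → Q common, losses add: H = Σh = 29.10 m

H ≈ 29.1 m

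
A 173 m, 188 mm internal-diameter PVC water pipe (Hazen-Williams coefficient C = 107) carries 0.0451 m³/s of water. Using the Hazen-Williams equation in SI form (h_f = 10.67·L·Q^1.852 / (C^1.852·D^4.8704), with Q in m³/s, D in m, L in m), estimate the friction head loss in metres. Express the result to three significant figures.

h_f ≈ 3.55 m

h_f = 10.67·173·0.0451^1.852 / (107^1.852·0.188^4.8704) = 3.552 m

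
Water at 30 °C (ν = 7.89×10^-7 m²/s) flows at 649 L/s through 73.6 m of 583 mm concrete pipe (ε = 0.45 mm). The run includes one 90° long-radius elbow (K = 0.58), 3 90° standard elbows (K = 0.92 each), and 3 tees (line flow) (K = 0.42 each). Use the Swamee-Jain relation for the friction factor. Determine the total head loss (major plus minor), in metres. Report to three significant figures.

H_L ≈ 2.10 m

V = 4Q/(πD²) = 2.431 m/s; V²/2g = 0.3013 m
Re = 1.80×10^6, ε/D = 7.72×10^-4 → f = 0.01873 (Swamee-Jain)
Major: h_f = f(L/D)·V²/2g = 0.01873·126.2·0.3013 = 0.7123 m
Minor: ΣK = 4.60; h_m = ΣK·V²/2g = 1.386 m
Total H_L = 0.7123 + 1.386 = 2.098 m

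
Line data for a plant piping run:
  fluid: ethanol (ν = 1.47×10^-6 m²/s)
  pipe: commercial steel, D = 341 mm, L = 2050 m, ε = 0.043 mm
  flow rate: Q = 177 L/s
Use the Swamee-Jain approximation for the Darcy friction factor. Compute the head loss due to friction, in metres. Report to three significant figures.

h_f ≈ 17.2 m

V = 4Q/(πD²) = 4·0.177/(π·0.341²) = 1.938 m/s
Re = VD/ν = 1.938·0.341/1.47×10^-6 = 4.50×10^5 → turbulent
ε/D = 0.043/341 = 1.26×10^-4
Swamee-Jain: f = 0.01493
h_f = f(L/D)V²/(2g) = 0.01493·(2050/0.341)·1.938²/(2·9.81) = 17.19 m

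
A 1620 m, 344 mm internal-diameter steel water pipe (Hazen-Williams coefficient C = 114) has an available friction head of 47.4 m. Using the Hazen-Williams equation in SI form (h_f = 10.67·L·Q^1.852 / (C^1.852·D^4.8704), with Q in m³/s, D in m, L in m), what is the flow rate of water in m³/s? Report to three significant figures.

Rearranging: Q = [h_f·C^1.852·D^4.8704 / (10.67·L)]^(1/1.852)
Q = [47.4·114^1.852·0.344^4.8704 / (10.67·1620)]^0.540 = 0.2850 m³/s

Q ≈ 0.285 m³/s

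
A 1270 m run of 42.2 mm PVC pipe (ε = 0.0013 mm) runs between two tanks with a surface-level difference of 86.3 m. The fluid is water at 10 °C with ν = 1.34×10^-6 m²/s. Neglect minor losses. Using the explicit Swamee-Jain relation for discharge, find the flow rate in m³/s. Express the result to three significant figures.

Swamee-Jain (Type II): Q = -0.965·√(gD⁵h_f/L)·ln[ε/(3.7D) + √(3.17ν²L/(gD³h_f))]
√(gD⁵h_f/L) = √(9.81·0.0422⁵·86.3/1270) = 2.987×10^-4
ε/(3.7D) = 8.33×10^-6; √(3.17ν²L/(gD³h_f)) = 3.37×10^-4
Q = -0.965·2.987×10^-4·ln(3.454×10^-4) = 0.002297 m³/s
Check: V = 1.64 m/s, Re = 5.17×10^4, f = 0.02073, h_f = 85.8 m ≈ 86.3 m ✓

Q ≈ 0.00230 m³/s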